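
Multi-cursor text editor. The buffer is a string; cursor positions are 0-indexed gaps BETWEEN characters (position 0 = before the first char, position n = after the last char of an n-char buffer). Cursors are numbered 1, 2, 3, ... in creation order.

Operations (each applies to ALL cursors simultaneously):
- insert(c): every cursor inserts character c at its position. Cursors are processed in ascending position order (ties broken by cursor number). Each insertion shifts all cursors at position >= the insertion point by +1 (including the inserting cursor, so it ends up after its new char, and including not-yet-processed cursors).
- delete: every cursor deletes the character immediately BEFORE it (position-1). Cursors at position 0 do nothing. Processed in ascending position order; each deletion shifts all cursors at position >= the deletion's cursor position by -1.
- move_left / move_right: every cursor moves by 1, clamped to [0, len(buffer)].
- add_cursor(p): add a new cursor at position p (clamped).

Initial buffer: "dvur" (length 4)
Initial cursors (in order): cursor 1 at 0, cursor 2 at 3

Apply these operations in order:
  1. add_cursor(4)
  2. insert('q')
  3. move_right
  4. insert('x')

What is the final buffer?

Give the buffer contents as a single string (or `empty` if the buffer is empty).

After op 1 (add_cursor(4)): buffer="dvur" (len 4), cursors c1@0 c2@3 c3@4, authorship ....
After op 2 (insert('q')): buffer="qdvuqrq" (len 7), cursors c1@1 c2@5 c3@7, authorship 1...2.3
After op 3 (move_right): buffer="qdvuqrq" (len 7), cursors c1@2 c2@6 c3@7, authorship 1...2.3
After op 4 (insert('x')): buffer="qdxvuqrxqx" (len 10), cursors c1@3 c2@8 c3@10, authorship 1.1..2.233

Answer: qdxvuqrxqx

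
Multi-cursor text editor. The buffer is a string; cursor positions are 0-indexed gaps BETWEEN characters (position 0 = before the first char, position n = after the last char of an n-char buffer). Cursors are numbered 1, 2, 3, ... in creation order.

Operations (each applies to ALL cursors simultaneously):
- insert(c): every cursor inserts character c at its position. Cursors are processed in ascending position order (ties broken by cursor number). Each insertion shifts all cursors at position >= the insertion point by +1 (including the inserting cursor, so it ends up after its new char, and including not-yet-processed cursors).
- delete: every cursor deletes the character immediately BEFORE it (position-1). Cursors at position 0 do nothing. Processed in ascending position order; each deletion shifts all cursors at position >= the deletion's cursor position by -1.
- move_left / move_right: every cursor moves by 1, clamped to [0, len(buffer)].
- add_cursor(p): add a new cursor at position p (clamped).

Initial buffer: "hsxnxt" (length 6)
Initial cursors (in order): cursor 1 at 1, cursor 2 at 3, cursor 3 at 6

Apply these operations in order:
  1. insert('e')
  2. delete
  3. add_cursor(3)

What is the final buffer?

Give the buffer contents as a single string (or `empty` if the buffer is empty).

Answer: hsxnxt

Derivation:
After op 1 (insert('e')): buffer="hesxenxte" (len 9), cursors c1@2 c2@5 c3@9, authorship .1..2...3
After op 2 (delete): buffer="hsxnxt" (len 6), cursors c1@1 c2@3 c3@6, authorship ......
After op 3 (add_cursor(3)): buffer="hsxnxt" (len 6), cursors c1@1 c2@3 c4@3 c3@6, authorship ......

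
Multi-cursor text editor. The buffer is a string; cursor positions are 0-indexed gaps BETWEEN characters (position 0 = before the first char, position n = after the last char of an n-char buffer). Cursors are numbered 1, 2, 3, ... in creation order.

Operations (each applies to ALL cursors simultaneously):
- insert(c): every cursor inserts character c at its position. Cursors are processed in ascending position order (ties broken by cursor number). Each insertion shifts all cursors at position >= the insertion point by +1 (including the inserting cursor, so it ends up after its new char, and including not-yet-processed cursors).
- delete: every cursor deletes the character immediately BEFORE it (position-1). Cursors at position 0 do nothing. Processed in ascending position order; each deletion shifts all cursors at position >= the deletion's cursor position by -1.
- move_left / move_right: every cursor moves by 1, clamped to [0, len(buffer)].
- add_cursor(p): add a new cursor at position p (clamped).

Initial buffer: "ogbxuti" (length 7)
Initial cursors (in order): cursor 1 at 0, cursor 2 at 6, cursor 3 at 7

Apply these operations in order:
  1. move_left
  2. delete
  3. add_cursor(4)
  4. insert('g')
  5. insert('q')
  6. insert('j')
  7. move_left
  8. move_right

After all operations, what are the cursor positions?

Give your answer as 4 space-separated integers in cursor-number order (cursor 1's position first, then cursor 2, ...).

After op 1 (move_left): buffer="ogbxuti" (len 7), cursors c1@0 c2@5 c3@6, authorship .......
After op 2 (delete): buffer="ogbxi" (len 5), cursors c1@0 c2@4 c3@4, authorship .....
After op 3 (add_cursor(4)): buffer="ogbxi" (len 5), cursors c1@0 c2@4 c3@4 c4@4, authorship .....
After op 4 (insert('g')): buffer="gogbxgggi" (len 9), cursors c1@1 c2@8 c3@8 c4@8, authorship 1....234.
After op 5 (insert('q')): buffer="gqogbxgggqqqi" (len 13), cursors c1@2 c2@12 c3@12 c4@12, authorship 11....234234.
After op 6 (insert('j')): buffer="gqjogbxgggqqqjjji" (len 17), cursors c1@3 c2@16 c3@16 c4@16, authorship 111....234234234.
After op 7 (move_left): buffer="gqjogbxgggqqqjjji" (len 17), cursors c1@2 c2@15 c3@15 c4@15, authorship 111....234234234.
After op 8 (move_right): buffer="gqjogbxgggqqqjjji" (len 17), cursors c1@3 c2@16 c3@16 c4@16, authorship 111....234234234.

Answer: 3 16 16 16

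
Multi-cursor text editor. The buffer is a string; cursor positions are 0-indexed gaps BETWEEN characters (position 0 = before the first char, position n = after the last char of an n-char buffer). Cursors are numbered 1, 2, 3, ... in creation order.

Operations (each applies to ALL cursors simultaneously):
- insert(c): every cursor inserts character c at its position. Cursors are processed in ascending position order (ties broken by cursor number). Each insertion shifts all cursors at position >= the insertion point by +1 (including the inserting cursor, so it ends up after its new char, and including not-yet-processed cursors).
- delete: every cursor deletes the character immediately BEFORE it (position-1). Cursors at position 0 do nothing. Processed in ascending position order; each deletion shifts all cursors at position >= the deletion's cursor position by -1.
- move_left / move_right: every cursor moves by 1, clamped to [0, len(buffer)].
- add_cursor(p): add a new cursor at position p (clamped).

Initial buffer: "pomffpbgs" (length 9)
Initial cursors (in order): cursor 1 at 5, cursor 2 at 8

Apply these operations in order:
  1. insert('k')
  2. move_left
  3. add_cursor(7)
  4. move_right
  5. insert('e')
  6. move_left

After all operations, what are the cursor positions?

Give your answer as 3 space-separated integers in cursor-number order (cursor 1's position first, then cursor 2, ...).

After op 1 (insert('k')): buffer="pomffkpbgks" (len 11), cursors c1@6 c2@10, authorship .....1...2.
After op 2 (move_left): buffer="pomffkpbgks" (len 11), cursors c1@5 c2@9, authorship .....1...2.
After op 3 (add_cursor(7)): buffer="pomffkpbgks" (len 11), cursors c1@5 c3@7 c2@9, authorship .....1...2.
After op 4 (move_right): buffer="pomffkpbgks" (len 11), cursors c1@6 c3@8 c2@10, authorship .....1...2.
After op 5 (insert('e')): buffer="pomffkepbegkes" (len 14), cursors c1@7 c3@10 c2@13, authorship .....11..3.22.
After op 6 (move_left): buffer="pomffkepbegkes" (len 14), cursors c1@6 c3@9 c2@12, authorship .....11..3.22.

Answer: 6 12 9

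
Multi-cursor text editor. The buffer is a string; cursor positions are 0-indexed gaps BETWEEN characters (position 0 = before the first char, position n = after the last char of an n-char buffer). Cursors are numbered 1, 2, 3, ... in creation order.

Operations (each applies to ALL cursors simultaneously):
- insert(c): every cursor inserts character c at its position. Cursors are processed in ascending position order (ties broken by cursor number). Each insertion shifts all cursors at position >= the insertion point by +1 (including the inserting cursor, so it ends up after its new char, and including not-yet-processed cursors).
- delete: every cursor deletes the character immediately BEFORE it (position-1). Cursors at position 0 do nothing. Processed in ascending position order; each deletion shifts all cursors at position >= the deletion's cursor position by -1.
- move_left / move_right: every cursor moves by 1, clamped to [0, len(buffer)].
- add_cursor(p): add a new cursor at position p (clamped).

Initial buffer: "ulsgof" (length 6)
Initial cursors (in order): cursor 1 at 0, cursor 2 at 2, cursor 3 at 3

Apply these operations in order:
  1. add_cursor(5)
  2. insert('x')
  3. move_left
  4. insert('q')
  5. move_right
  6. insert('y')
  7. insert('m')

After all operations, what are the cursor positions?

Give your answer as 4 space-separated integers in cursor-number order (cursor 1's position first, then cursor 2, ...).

Answer: 4 10 15 21

Derivation:
After op 1 (add_cursor(5)): buffer="ulsgof" (len 6), cursors c1@0 c2@2 c3@3 c4@5, authorship ......
After op 2 (insert('x')): buffer="xulxsxgoxf" (len 10), cursors c1@1 c2@4 c3@6 c4@9, authorship 1..2.3..4.
After op 3 (move_left): buffer="xulxsxgoxf" (len 10), cursors c1@0 c2@3 c3@5 c4@8, authorship 1..2.3..4.
After op 4 (insert('q')): buffer="qxulqxsqxgoqxf" (len 14), cursors c1@1 c2@5 c3@8 c4@12, authorship 11..22.33..44.
After op 5 (move_right): buffer="qxulqxsqxgoqxf" (len 14), cursors c1@2 c2@6 c3@9 c4@13, authorship 11..22.33..44.
After op 6 (insert('y')): buffer="qxyulqxysqxygoqxyf" (len 18), cursors c1@3 c2@8 c3@12 c4@17, authorship 111..222.333..444.
After op 7 (insert('m')): buffer="qxymulqxymsqxymgoqxymf" (len 22), cursors c1@4 c2@10 c3@15 c4@21, authorship 1111..2222.3333..4444.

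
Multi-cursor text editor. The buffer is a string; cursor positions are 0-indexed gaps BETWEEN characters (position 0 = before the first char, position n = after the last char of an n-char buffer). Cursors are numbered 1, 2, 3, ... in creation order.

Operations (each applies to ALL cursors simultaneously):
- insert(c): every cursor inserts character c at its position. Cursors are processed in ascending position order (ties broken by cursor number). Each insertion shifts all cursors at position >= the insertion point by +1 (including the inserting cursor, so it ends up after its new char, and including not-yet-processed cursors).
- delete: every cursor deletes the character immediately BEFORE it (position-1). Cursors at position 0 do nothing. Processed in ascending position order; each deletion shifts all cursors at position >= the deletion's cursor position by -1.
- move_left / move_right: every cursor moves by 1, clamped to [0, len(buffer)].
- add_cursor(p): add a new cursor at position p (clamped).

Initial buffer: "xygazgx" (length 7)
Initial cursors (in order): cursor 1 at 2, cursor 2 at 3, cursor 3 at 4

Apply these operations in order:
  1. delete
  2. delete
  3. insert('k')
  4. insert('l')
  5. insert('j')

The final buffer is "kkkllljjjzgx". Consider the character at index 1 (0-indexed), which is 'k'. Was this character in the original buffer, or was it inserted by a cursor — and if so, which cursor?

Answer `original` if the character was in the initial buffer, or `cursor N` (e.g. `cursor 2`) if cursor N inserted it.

After op 1 (delete): buffer="xzgx" (len 4), cursors c1@1 c2@1 c3@1, authorship ....
After op 2 (delete): buffer="zgx" (len 3), cursors c1@0 c2@0 c3@0, authorship ...
After op 3 (insert('k')): buffer="kkkzgx" (len 6), cursors c1@3 c2@3 c3@3, authorship 123...
After op 4 (insert('l')): buffer="kkklllzgx" (len 9), cursors c1@6 c2@6 c3@6, authorship 123123...
After op 5 (insert('j')): buffer="kkkllljjjzgx" (len 12), cursors c1@9 c2@9 c3@9, authorship 123123123...
Authorship (.=original, N=cursor N): 1 2 3 1 2 3 1 2 3 . . .
Index 1: author = 2

Answer: cursor 2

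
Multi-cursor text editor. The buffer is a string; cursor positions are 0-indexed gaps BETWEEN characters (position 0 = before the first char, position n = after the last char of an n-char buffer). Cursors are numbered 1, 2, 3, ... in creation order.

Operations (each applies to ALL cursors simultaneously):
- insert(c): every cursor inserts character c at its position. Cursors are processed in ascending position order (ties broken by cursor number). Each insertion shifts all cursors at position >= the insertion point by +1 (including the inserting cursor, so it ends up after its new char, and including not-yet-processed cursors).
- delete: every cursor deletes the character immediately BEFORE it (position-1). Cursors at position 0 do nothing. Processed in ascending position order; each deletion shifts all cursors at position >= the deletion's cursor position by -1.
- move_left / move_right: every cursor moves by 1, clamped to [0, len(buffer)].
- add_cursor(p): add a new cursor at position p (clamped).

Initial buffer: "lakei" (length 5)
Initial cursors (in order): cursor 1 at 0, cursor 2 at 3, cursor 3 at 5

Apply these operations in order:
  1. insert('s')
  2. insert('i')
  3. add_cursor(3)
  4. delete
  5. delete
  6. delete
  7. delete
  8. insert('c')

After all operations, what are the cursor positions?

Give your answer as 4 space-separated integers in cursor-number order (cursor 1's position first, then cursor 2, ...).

After op 1 (insert('s')): buffer="slakseis" (len 8), cursors c1@1 c2@5 c3@8, authorship 1...2..3
After op 2 (insert('i')): buffer="silaksieisi" (len 11), cursors c1@2 c2@7 c3@11, authorship 11...22..33
After op 3 (add_cursor(3)): buffer="silaksieisi" (len 11), cursors c1@2 c4@3 c2@7 c3@11, authorship 11...22..33
After op 4 (delete): buffer="sakseis" (len 7), cursors c1@1 c4@1 c2@4 c3@7, authorship 1..2..3
After op 5 (delete): buffer="akei" (len 4), cursors c1@0 c4@0 c2@2 c3@4, authorship ....
After op 6 (delete): buffer="ae" (len 2), cursors c1@0 c4@0 c2@1 c3@2, authorship ..
After op 7 (delete): buffer="" (len 0), cursors c1@0 c2@0 c3@0 c4@0, authorship 
After op 8 (insert('c')): buffer="cccc" (len 4), cursors c1@4 c2@4 c3@4 c4@4, authorship 1234

Answer: 4 4 4 4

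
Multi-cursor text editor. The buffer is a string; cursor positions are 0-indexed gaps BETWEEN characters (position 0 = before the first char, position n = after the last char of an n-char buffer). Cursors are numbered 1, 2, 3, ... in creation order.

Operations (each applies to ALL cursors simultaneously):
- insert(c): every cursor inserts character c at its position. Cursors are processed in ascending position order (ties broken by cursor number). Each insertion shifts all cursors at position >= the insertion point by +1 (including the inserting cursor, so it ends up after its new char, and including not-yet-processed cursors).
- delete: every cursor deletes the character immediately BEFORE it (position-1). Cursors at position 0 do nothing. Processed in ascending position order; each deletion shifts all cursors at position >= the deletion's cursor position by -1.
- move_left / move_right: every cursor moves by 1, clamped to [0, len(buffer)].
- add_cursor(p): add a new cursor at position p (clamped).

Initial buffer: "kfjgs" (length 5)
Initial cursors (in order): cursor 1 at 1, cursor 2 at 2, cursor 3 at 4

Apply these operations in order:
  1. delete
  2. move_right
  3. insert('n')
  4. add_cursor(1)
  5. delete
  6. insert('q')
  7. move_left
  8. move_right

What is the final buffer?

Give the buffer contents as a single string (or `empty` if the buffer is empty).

After op 1 (delete): buffer="js" (len 2), cursors c1@0 c2@0 c3@1, authorship ..
After op 2 (move_right): buffer="js" (len 2), cursors c1@1 c2@1 c3@2, authorship ..
After op 3 (insert('n')): buffer="jnnsn" (len 5), cursors c1@3 c2@3 c3@5, authorship .12.3
After op 4 (add_cursor(1)): buffer="jnnsn" (len 5), cursors c4@1 c1@3 c2@3 c3@5, authorship .12.3
After op 5 (delete): buffer="s" (len 1), cursors c1@0 c2@0 c4@0 c3@1, authorship .
After op 6 (insert('q')): buffer="qqqsq" (len 5), cursors c1@3 c2@3 c4@3 c3@5, authorship 124.3
After op 7 (move_left): buffer="qqqsq" (len 5), cursors c1@2 c2@2 c4@2 c3@4, authorship 124.3
After op 8 (move_right): buffer="qqqsq" (len 5), cursors c1@3 c2@3 c4@3 c3@5, authorship 124.3

Answer: qqqsq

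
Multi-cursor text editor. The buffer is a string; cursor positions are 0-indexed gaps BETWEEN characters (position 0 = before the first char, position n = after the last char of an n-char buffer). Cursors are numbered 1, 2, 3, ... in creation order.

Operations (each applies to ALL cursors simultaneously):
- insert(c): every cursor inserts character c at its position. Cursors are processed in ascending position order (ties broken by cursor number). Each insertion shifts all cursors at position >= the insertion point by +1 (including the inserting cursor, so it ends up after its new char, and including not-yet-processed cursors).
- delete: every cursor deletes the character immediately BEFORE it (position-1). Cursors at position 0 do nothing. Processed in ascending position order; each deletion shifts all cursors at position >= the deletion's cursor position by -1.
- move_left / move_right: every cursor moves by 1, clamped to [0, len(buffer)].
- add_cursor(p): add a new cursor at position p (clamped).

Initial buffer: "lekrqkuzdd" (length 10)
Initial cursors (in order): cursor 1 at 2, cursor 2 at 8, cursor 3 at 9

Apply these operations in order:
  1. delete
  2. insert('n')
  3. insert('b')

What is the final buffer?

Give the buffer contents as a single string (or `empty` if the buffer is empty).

Answer: lnbkrqkunnbbd

Derivation:
After op 1 (delete): buffer="lkrqkud" (len 7), cursors c1@1 c2@6 c3@6, authorship .......
After op 2 (insert('n')): buffer="lnkrqkunnd" (len 10), cursors c1@2 c2@9 c3@9, authorship .1.....23.
After op 3 (insert('b')): buffer="lnbkrqkunnbbd" (len 13), cursors c1@3 c2@12 c3@12, authorship .11.....2323.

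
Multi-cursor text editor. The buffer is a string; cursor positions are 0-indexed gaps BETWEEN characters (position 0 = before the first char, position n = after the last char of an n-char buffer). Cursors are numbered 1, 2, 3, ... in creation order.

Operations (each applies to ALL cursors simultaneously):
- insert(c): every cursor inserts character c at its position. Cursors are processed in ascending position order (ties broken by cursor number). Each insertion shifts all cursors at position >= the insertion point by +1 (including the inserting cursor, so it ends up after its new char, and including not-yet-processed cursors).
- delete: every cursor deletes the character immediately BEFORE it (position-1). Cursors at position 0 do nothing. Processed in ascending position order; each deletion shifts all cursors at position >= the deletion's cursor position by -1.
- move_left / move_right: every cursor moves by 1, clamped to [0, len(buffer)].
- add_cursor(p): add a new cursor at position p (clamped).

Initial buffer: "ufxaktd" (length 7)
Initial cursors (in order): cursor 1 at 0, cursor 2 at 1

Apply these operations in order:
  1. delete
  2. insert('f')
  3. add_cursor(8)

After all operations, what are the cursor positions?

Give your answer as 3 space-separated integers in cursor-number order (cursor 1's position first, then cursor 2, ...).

After op 1 (delete): buffer="fxaktd" (len 6), cursors c1@0 c2@0, authorship ......
After op 2 (insert('f')): buffer="fffxaktd" (len 8), cursors c1@2 c2@2, authorship 12......
After op 3 (add_cursor(8)): buffer="fffxaktd" (len 8), cursors c1@2 c2@2 c3@8, authorship 12......

Answer: 2 2 8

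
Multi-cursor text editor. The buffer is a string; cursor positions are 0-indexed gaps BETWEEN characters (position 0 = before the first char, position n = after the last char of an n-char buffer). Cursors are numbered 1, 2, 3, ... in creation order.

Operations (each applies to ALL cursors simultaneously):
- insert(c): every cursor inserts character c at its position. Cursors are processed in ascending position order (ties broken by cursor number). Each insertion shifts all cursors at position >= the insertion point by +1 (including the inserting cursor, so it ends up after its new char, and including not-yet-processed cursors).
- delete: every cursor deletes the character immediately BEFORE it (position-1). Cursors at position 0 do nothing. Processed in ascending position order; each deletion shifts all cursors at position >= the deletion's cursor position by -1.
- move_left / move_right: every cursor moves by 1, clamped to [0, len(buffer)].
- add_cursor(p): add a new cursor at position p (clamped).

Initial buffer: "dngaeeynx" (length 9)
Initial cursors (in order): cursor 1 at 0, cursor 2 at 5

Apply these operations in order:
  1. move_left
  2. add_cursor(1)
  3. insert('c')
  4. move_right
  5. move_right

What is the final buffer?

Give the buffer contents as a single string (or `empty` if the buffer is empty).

Answer: cdcngaceeynx

Derivation:
After op 1 (move_left): buffer="dngaeeynx" (len 9), cursors c1@0 c2@4, authorship .........
After op 2 (add_cursor(1)): buffer="dngaeeynx" (len 9), cursors c1@0 c3@1 c2@4, authorship .........
After op 3 (insert('c')): buffer="cdcngaceeynx" (len 12), cursors c1@1 c3@3 c2@7, authorship 1.3...2.....
After op 4 (move_right): buffer="cdcngaceeynx" (len 12), cursors c1@2 c3@4 c2@8, authorship 1.3...2.....
After op 5 (move_right): buffer="cdcngaceeynx" (len 12), cursors c1@3 c3@5 c2@9, authorship 1.3...2.....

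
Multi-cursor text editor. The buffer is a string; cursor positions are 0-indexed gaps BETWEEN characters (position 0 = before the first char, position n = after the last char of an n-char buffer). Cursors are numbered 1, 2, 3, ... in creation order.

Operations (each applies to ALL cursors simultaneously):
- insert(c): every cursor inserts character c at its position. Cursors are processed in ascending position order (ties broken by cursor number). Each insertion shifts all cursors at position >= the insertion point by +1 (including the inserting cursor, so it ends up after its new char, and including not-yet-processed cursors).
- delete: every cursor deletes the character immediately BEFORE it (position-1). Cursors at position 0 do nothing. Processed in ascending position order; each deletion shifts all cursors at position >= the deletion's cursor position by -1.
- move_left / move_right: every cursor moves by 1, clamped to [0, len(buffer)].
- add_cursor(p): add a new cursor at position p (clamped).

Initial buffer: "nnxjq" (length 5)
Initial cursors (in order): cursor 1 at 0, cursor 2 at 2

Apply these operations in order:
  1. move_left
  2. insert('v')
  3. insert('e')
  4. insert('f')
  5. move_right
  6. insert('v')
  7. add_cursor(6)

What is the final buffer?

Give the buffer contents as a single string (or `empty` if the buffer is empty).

Answer: vefnvvefnvxjq

Derivation:
After op 1 (move_left): buffer="nnxjq" (len 5), cursors c1@0 c2@1, authorship .....
After op 2 (insert('v')): buffer="vnvnxjq" (len 7), cursors c1@1 c2@3, authorship 1.2....
After op 3 (insert('e')): buffer="venvenxjq" (len 9), cursors c1@2 c2@5, authorship 11.22....
After op 4 (insert('f')): buffer="vefnvefnxjq" (len 11), cursors c1@3 c2@7, authorship 111.222....
After op 5 (move_right): buffer="vefnvefnxjq" (len 11), cursors c1@4 c2@8, authorship 111.222....
After op 6 (insert('v')): buffer="vefnvvefnvxjq" (len 13), cursors c1@5 c2@10, authorship 111.1222.2...
After op 7 (add_cursor(6)): buffer="vefnvvefnvxjq" (len 13), cursors c1@5 c3@6 c2@10, authorship 111.1222.2...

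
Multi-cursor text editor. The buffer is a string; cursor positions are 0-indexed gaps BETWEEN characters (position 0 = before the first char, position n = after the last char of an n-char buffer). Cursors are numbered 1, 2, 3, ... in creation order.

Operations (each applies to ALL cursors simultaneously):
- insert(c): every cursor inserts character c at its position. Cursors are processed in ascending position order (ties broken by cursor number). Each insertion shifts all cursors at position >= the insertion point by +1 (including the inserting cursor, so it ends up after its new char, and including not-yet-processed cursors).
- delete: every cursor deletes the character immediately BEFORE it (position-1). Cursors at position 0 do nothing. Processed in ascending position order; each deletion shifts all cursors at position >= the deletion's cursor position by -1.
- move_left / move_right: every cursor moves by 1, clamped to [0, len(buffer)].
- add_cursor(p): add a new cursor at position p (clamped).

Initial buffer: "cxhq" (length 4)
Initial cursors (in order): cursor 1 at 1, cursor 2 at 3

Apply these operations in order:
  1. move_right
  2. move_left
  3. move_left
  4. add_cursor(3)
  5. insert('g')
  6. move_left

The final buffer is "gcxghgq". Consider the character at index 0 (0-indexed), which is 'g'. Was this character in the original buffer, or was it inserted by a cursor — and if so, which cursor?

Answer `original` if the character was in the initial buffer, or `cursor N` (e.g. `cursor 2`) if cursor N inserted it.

After op 1 (move_right): buffer="cxhq" (len 4), cursors c1@2 c2@4, authorship ....
After op 2 (move_left): buffer="cxhq" (len 4), cursors c1@1 c2@3, authorship ....
After op 3 (move_left): buffer="cxhq" (len 4), cursors c1@0 c2@2, authorship ....
After op 4 (add_cursor(3)): buffer="cxhq" (len 4), cursors c1@0 c2@2 c3@3, authorship ....
After op 5 (insert('g')): buffer="gcxghgq" (len 7), cursors c1@1 c2@4 c3@6, authorship 1..2.3.
After op 6 (move_left): buffer="gcxghgq" (len 7), cursors c1@0 c2@3 c3@5, authorship 1..2.3.
Authorship (.=original, N=cursor N): 1 . . 2 . 3 .
Index 0: author = 1

Answer: cursor 1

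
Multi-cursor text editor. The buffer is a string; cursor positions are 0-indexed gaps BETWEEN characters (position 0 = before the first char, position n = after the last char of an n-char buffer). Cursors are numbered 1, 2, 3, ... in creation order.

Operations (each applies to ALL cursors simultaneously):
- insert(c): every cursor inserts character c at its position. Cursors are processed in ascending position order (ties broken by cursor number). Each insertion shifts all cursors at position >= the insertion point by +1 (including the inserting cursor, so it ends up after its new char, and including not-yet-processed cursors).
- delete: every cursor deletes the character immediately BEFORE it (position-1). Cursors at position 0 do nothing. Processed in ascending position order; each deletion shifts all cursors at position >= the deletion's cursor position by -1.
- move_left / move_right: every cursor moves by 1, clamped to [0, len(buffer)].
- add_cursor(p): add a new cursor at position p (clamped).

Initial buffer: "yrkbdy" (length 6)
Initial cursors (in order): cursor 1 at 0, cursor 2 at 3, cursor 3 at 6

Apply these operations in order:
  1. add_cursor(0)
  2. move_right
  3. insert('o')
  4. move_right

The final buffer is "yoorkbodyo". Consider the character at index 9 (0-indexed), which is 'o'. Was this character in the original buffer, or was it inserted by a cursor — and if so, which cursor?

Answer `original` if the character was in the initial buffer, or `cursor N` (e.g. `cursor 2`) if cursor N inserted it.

After op 1 (add_cursor(0)): buffer="yrkbdy" (len 6), cursors c1@0 c4@0 c2@3 c3@6, authorship ......
After op 2 (move_right): buffer="yrkbdy" (len 6), cursors c1@1 c4@1 c2@4 c3@6, authorship ......
After op 3 (insert('o')): buffer="yoorkbodyo" (len 10), cursors c1@3 c4@3 c2@7 c3@10, authorship .14...2..3
After op 4 (move_right): buffer="yoorkbodyo" (len 10), cursors c1@4 c4@4 c2@8 c3@10, authorship .14...2..3
Authorship (.=original, N=cursor N): . 1 4 . . . 2 . . 3
Index 9: author = 3

Answer: cursor 3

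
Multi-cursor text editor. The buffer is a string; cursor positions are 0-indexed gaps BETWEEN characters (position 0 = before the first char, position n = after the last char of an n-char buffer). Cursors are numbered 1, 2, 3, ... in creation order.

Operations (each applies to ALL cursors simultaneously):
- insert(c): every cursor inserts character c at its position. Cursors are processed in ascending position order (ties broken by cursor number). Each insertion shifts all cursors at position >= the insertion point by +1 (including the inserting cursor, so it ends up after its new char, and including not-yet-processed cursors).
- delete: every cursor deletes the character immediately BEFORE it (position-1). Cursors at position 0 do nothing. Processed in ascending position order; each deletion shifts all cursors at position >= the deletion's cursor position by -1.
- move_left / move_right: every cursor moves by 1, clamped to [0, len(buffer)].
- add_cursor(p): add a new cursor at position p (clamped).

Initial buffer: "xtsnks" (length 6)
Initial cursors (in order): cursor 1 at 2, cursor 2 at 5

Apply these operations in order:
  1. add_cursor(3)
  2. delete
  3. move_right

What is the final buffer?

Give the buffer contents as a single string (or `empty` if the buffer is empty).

After op 1 (add_cursor(3)): buffer="xtsnks" (len 6), cursors c1@2 c3@3 c2@5, authorship ......
After op 2 (delete): buffer="xns" (len 3), cursors c1@1 c3@1 c2@2, authorship ...
After op 3 (move_right): buffer="xns" (len 3), cursors c1@2 c3@2 c2@3, authorship ...

Answer: xns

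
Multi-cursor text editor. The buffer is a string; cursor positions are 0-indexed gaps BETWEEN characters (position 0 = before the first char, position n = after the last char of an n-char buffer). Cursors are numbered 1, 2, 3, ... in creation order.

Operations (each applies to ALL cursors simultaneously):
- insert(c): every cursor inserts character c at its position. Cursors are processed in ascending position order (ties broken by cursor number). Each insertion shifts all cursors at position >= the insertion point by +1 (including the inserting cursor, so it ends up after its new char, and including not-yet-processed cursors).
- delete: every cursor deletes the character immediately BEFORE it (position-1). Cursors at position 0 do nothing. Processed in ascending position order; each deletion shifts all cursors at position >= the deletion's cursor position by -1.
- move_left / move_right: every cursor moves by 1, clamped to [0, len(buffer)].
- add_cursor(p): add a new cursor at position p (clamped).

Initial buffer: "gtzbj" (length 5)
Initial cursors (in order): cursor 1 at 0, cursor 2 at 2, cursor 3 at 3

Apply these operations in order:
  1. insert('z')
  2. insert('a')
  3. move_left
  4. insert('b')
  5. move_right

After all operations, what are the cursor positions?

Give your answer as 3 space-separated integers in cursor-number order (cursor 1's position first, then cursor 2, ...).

After op 1 (insert('z')): buffer="zgtzzzbj" (len 8), cursors c1@1 c2@4 c3@6, authorship 1..2.3..
After op 2 (insert('a')): buffer="zagtzazzabj" (len 11), cursors c1@2 c2@6 c3@9, authorship 11..22.33..
After op 3 (move_left): buffer="zagtzazzabj" (len 11), cursors c1@1 c2@5 c3@8, authorship 11..22.33..
After op 4 (insert('b')): buffer="zbagtzbazzbabj" (len 14), cursors c1@2 c2@7 c3@11, authorship 111..222.333..
After op 5 (move_right): buffer="zbagtzbazzbabj" (len 14), cursors c1@3 c2@8 c3@12, authorship 111..222.333..

Answer: 3 8 12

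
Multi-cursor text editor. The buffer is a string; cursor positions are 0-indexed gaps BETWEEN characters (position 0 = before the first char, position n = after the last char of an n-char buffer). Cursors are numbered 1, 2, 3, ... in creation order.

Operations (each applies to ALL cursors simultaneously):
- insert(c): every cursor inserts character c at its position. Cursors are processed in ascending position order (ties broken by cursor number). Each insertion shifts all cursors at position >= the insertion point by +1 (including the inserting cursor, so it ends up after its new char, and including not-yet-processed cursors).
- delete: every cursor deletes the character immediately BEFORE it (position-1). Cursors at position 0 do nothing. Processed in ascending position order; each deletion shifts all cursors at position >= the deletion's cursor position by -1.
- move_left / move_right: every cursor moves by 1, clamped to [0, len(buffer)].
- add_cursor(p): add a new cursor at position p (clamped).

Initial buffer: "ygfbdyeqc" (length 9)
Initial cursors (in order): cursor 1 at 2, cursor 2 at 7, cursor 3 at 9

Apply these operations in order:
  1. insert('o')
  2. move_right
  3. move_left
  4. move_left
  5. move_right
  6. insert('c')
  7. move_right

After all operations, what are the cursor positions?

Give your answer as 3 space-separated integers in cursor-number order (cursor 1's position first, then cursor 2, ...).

After op 1 (insert('o')): buffer="ygofbdyeoqco" (len 12), cursors c1@3 c2@9 c3@12, authorship ..1.....2..3
After op 2 (move_right): buffer="ygofbdyeoqco" (len 12), cursors c1@4 c2@10 c3@12, authorship ..1.....2..3
After op 3 (move_left): buffer="ygofbdyeoqco" (len 12), cursors c1@3 c2@9 c3@11, authorship ..1.....2..3
After op 4 (move_left): buffer="ygofbdyeoqco" (len 12), cursors c1@2 c2@8 c3@10, authorship ..1.....2..3
After op 5 (move_right): buffer="ygofbdyeoqco" (len 12), cursors c1@3 c2@9 c3@11, authorship ..1.....2..3
After op 6 (insert('c')): buffer="ygocfbdyeocqcco" (len 15), cursors c1@4 c2@11 c3@14, authorship ..11.....22..33
After op 7 (move_right): buffer="ygocfbdyeocqcco" (len 15), cursors c1@5 c2@12 c3@15, authorship ..11.....22..33

Answer: 5 12 15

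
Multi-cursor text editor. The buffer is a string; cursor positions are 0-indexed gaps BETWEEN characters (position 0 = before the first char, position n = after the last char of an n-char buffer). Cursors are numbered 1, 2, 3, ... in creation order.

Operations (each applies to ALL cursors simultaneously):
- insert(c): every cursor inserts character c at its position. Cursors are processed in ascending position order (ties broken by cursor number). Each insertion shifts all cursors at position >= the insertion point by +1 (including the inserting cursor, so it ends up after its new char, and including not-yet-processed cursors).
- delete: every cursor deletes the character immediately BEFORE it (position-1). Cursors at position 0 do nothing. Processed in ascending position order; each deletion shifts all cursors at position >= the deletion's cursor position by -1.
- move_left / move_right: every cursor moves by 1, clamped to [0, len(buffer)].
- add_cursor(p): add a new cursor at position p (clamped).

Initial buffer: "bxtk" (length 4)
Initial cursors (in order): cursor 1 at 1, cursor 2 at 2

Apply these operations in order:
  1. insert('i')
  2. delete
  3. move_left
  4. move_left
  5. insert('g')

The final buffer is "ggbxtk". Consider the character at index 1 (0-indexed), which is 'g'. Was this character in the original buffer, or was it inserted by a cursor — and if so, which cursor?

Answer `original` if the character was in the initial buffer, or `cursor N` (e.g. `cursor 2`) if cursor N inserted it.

Answer: cursor 2

Derivation:
After op 1 (insert('i')): buffer="bixitk" (len 6), cursors c1@2 c2@4, authorship .1.2..
After op 2 (delete): buffer="bxtk" (len 4), cursors c1@1 c2@2, authorship ....
After op 3 (move_left): buffer="bxtk" (len 4), cursors c1@0 c2@1, authorship ....
After op 4 (move_left): buffer="bxtk" (len 4), cursors c1@0 c2@0, authorship ....
After op 5 (insert('g')): buffer="ggbxtk" (len 6), cursors c1@2 c2@2, authorship 12....
Authorship (.=original, N=cursor N): 1 2 . . . .
Index 1: author = 2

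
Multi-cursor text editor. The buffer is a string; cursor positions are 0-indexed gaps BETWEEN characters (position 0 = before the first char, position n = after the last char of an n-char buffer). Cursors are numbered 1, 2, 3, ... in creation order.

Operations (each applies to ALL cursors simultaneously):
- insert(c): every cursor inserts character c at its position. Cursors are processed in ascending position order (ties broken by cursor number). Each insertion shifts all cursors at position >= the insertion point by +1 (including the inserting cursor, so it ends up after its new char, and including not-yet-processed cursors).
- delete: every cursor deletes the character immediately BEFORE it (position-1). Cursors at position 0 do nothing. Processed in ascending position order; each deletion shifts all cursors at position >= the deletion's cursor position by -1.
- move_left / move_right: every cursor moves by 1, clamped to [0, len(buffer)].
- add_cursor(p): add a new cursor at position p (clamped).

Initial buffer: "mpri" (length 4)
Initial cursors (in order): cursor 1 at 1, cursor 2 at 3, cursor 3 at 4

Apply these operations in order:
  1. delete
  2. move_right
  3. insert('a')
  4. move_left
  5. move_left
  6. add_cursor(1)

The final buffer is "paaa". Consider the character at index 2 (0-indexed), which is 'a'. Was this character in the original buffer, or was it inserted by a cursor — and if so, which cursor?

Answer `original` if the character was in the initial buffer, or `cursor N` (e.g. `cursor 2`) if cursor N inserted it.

Answer: cursor 2

Derivation:
After op 1 (delete): buffer="p" (len 1), cursors c1@0 c2@1 c3@1, authorship .
After op 2 (move_right): buffer="p" (len 1), cursors c1@1 c2@1 c3@1, authorship .
After op 3 (insert('a')): buffer="paaa" (len 4), cursors c1@4 c2@4 c3@4, authorship .123
After op 4 (move_left): buffer="paaa" (len 4), cursors c1@3 c2@3 c3@3, authorship .123
After op 5 (move_left): buffer="paaa" (len 4), cursors c1@2 c2@2 c3@2, authorship .123
After op 6 (add_cursor(1)): buffer="paaa" (len 4), cursors c4@1 c1@2 c2@2 c3@2, authorship .123
Authorship (.=original, N=cursor N): . 1 2 3
Index 2: author = 2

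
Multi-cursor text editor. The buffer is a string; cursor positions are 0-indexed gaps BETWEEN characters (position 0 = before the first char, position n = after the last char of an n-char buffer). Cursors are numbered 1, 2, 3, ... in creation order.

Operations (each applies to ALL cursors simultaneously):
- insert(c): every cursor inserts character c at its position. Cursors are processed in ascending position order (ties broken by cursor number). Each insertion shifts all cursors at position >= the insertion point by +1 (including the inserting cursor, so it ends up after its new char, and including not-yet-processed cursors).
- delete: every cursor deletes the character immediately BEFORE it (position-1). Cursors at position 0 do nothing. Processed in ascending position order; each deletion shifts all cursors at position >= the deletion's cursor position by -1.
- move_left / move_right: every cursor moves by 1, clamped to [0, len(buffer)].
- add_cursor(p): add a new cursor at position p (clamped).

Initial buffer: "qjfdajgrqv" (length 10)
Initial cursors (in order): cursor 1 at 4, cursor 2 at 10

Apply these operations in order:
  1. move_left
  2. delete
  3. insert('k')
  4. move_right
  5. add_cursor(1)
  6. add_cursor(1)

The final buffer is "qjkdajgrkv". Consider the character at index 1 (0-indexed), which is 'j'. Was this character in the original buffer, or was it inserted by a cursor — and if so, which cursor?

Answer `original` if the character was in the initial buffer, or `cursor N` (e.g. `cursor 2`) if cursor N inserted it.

After op 1 (move_left): buffer="qjfdajgrqv" (len 10), cursors c1@3 c2@9, authorship ..........
After op 2 (delete): buffer="qjdajgrv" (len 8), cursors c1@2 c2@7, authorship ........
After op 3 (insert('k')): buffer="qjkdajgrkv" (len 10), cursors c1@3 c2@9, authorship ..1.....2.
After op 4 (move_right): buffer="qjkdajgrkv" (len 10), cursors c1@4 c2@10, authorship ..1.....2.
After op 5 (add_cursor(1)): buffer="qjkdajgrkv" (len 10), cursors c3@1 c1@4 c2@10, authorship ..1.....2.
After op 6 (add_cursor(1)): buffer="qjkdajgrkv" (len 10), cursors c3@1 c4@1 c1@4 c2@10, authorship ..1.....2.
Authorship (.=original, N=cursor N): . . 1 . . . . . 2 .
Index 1: author = original

Answer: original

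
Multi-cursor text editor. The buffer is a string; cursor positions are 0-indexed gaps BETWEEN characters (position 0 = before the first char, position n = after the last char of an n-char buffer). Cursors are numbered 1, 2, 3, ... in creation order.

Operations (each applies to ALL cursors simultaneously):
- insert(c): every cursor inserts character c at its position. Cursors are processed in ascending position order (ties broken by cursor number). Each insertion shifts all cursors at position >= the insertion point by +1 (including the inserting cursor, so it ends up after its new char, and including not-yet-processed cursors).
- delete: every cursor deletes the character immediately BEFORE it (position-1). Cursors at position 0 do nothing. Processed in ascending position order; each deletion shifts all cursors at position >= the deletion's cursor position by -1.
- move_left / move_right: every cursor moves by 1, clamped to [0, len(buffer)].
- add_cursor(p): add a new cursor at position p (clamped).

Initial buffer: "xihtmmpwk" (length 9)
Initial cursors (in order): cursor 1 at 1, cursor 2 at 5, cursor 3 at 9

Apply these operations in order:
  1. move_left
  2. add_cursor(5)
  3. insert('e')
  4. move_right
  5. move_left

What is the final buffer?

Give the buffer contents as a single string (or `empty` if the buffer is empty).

Answer: exihtemempwek

Derivation:
After op 1 (move_left): buffer="xihtmmpwk" (len 9), cursors c1@0 c2@4 c3@8, authorship .........
After op 2 (add_cursor(5)): buffer="xihtmmpwk" (len 9), cursors c1@0 c2@4 c4@5 c3@8, authorship .........
After op 3 (insert('e')): buffer="exihtemempwek" (len 13), cursors c1@1 c2@6 c4@8 c3@12, authorship 1....2.4...3.
After op 4 (move_right): buffer="exihtemempwek" (len 13), cursors c1@2 c2@7 c4@9 c3@13, authorship 1....2.4...3.
After op 5 (move_left): buffer="exihtemempwek" (len 13), cursors c1@1 c2@6 c4@8 c3@12, authorship 1....2.4...3.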